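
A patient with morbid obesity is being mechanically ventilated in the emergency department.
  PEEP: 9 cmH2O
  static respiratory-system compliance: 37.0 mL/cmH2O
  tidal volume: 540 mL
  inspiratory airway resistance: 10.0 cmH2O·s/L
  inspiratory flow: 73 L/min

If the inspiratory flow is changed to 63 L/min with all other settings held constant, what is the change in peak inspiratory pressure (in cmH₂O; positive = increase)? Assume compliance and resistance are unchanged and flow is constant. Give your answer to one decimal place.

Flow: 73 L/min ÷ 60 = 1.2167 L/s.
New flow: 63 L/min ÷ 60 = 1.05 L/s.
PIP = Vt/C + R·V̇ + PEEP (constant-flow equation of motion).
Only the resistive term changes: ΔPIP = R × ΔV̇ = 10.0 × (1.05 − 1.2167) = 10.0 × -0.1667 = -1.667 cmH2O.

-1.7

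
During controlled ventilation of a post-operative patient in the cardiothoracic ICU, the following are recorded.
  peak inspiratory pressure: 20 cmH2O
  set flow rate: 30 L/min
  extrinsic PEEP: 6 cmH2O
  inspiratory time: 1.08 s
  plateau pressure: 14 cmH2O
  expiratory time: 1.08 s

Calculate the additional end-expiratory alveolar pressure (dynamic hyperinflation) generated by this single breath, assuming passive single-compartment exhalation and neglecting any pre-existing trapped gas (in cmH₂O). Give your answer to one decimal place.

2.1

Flow: 30 L/min ÷ 60 = 0.5 L/s.
Vt = flow × Ti = 0.5 L/s × 1.08 s × 1000 mL/L = 540.0 mL.
R = (PIP − Pplat)/V̇ = (20 − 14) / 0.5 = 6.0/0.5 = 12.0 cmH2O·s/L.
C = Vt/(Pplat − PEEP) = 540.0 / (14 − 6) = 540.0/8.0 = 67.5 mL/cmH2O.
τ = R × C = 12.0 × 0.0675 L/cmH2O = 0.81 s.
Fraction remaining = e^(−Te/τ) = e^(−1.08/0.81) = 0.2636; trapped volume = 540.0 × 0.2636 = 142.34 mL.
Additional alveolar pressure from trapping ≈ V_trapped / C = 142.34 / 67.5 = 2.109 cmH2O.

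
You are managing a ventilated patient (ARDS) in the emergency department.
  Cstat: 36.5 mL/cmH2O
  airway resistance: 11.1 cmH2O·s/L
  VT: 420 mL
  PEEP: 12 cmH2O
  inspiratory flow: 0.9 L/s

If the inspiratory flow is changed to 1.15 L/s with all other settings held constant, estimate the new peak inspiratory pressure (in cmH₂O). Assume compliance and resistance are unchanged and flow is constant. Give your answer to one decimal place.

36.3

PIP = Vt/C + R·V̇ + PEEP (constant-flow equation of motion).
Only the resistive term changes: ΔPIP = R × ΔV̇ = 11.1 × (1.15 − 0.9) = 11.1 × 0.25 = 2.775 cmH2O.
Original PIP = 420/36.5 + 11.1×0.9 + 12 = 33.497 cmH2O; new PIP = 33.497 + (2.775) = 36.272 cmH2O.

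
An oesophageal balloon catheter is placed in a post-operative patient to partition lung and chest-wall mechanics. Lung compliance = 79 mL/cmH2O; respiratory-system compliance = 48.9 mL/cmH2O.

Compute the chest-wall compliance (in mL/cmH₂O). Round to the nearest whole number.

128

1/Ccw = 1/Crs − 1/CL.
1/Ccw = 1/48.9 − 1/79 = 0.007792.
Ccw = 128.34 mL/cmH2O.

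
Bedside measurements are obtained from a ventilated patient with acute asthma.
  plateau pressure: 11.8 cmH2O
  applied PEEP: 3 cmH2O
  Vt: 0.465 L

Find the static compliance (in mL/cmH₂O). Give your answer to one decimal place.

Cstat = Vt / (Pplat − PEEP) = 465 / (11.8 − 3) = 465 / 8.8 = 52.841 mL/cmH2O.

52.8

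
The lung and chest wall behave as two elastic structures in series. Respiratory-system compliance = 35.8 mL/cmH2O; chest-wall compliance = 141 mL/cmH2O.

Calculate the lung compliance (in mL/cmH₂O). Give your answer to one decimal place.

1/CL = 1/Crs − 1/Ccw.
1/CL = 1/35.8 − 1/141 = 0.02084.
CL = 47.985 mL/cmH2O.

48.0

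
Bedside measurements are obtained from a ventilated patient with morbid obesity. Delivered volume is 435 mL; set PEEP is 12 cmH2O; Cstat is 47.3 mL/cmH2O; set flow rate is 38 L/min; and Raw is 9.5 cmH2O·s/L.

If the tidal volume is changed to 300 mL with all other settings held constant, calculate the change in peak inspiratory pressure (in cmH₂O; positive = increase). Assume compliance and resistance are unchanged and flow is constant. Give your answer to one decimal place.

PIP = Vt/C + R·V̇ + PEEP (constant-flow equation of motion).
Only the elastic term changes: ΔPIP = ΔVt / C = (300 − 435) / 47.3 = -2.854 cmH2O.

-2.9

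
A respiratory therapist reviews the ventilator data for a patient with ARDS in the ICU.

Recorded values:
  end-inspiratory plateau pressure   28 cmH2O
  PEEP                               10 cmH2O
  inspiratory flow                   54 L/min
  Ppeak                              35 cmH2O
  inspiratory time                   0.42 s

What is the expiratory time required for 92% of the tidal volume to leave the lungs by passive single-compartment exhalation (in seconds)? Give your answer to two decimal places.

Flow: 54 L/min ÷ 60 = 0.9 L/s.
Vt = flow × Ti = 0.9 L/s × 0.42 s × 1000 mL/L = 378.0 mL.
R = (PIP − Pplat)/V̇ = (35 − 28) / 0.9 = 7.0/0.9 = 7.778 cmH2O·s/L.
C = Vt/(Pplat − PEEP) = 378.0 / (28 − 10) = 378.0/18.0 = 21.0 mL/cmH2O.
τ = R × C = 7.778 × 0.021 L/cmH2O = 0.1633 s.
t = −τ·ln(1 − 0.92) = −0.1633·ln(0.08) = 0.4125 s.

0.41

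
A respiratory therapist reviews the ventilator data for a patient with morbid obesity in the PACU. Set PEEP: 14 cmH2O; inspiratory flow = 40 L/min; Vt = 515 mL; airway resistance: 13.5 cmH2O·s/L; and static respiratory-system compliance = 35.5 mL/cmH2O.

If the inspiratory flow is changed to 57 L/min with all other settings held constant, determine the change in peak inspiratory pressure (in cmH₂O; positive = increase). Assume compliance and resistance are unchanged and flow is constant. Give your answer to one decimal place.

3.8

Flow: 40 L/min ÷ 60 = 0.6667 L/s.
New flow: 57 L/min ÷ 60 = 0.95 L/s.
PIP = Vt/C + R·V̇ + PEEP (constant-flow equation of motion).
Only the resistive term changes: ΔPIP = R × ΔV̇ = 13.5 × (0.95 − 0.6667) = 13.5 × 0.2833 = 3.825 cmH2O.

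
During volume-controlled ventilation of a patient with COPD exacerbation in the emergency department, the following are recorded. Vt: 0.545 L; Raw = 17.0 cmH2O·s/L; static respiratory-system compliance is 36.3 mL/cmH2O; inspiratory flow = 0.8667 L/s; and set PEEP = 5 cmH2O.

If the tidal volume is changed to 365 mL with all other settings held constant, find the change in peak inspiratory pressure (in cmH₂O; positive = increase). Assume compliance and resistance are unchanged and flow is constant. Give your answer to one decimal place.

PIP = Vt/C + R·V̇ + PEEP (constant-flow equation of motion).
Only the elastic term changes: ΔPIP = ΔVt / C = (365 − 545) / 36.3 = -4.959 cmH2O.

-5.0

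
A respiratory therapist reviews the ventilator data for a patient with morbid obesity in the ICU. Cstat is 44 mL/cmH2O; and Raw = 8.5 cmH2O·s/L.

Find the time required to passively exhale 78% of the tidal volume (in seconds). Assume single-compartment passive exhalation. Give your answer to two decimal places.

τ = R × C = 8.5 × 44 mL/cmH2O = 8.5 × 0.044 L/cmH2O = 0.374 s.
Exhaled fraction f = 1 − e^(−t/τ) → t = −τ·ln(1 − f) = −0.374·ln(0.22) = 0.5663 s.

0.57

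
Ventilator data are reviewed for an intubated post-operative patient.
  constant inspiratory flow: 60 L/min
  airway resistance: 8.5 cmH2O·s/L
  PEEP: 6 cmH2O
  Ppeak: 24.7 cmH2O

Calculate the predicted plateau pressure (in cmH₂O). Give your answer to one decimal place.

16.2

Flow: 60 L/min ÷ 60 = 1 L/s.
Pplat = PIP − Raw × flow = 24.7 − 8.5 × 1 = 24.7 − 8.5 = 16.2 cmH2O.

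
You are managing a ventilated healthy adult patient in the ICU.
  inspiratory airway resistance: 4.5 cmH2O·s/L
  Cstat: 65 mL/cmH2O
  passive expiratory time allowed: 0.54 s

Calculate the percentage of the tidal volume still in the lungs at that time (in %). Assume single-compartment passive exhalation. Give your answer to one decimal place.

τ = R × C = 4.5 × 65 mL/cmH2O = 4.5 × 0.065 L/cmH2O = 0.2925 s.
Passive exhalation: V(t)/V₀ = e^(−t/τ) = e^(−0.54/0.2925) = 0.1578.
Fraction remaining = 0.1578 → 15.78%.

15.8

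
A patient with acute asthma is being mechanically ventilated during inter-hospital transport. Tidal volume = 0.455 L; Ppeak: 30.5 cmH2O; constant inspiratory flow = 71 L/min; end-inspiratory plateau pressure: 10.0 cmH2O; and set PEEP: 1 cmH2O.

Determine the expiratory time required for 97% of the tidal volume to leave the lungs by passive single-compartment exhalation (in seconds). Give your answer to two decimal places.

Flow: 71 L/min ÷ 60 = 1.1833 L/s.
R = (PIP − Pplat)/V̇ = (30.5 − 10.0) / 1.1833 = 20.5/1.1833 = 17.324 cmH2O·s/L.
C = Vt/(Pplat − PEEP) = 455.0 / (10.0 − 1) = 455.0/9.0 = 50.556 mL/cmH2O.
τ = R × C = 17.324 × 0.05056 L/cmH2O = 0.8759 s.
t = −τ·ln(1 − 0.97) = −0.8759·ln(0.03) = 3.071 s.

3.07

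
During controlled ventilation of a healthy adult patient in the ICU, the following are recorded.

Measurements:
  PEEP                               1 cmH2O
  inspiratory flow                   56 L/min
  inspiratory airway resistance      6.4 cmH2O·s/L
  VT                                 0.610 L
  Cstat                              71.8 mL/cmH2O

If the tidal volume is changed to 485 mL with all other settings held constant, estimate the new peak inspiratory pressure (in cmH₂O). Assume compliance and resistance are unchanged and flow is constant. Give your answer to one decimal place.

Flow: 56 L/min ÷ 60 = 0.9333 L/s.
PIP = Vt/C + R·V̇ + PEEP (constant-flow equation of motion).
Only the elastic term changes: ΔPIP = ΔVt / C = (485 − 610) / 71.8 = -1.741 cmH2O.
Original PIP = 610/71.8 + 6.4×0.9333 + 1 = 15.469 cmH2O; new PIP = 15.469 + (-1.741) = 13.728 cmH2O.

13.7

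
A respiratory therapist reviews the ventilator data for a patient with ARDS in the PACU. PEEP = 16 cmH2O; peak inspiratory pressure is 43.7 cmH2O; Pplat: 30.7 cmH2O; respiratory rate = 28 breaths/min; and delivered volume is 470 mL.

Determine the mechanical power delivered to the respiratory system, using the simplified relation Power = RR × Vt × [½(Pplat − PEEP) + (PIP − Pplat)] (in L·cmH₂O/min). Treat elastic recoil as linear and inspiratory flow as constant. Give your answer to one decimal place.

267.8

Per-breath work = Vt × [½(Pplat−PEEP) + (PIP−Pplat)] = 0.470 × [0.5×14.7 + 13.0] = 0.470 × 20.35 = 9.565 L·cmH2O.
Power = 28 × 9.565 = 267.82 L·cmH2O/min.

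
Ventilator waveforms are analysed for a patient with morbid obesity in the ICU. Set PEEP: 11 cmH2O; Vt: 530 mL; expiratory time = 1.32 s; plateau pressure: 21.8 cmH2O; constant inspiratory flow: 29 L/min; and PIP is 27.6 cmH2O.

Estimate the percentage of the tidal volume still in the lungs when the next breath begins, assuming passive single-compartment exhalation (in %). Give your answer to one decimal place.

Flow: 29 L/min ÷ 60 = 0.4833 L/s.
R = (PIP − Pplat)/V̇ = (27.6 − 21.8) / 0.4833 = 5.8/0.4833 = 12.001 cmH2O·s/L.
C = Vt/(Pplat − PEEP) = 530.0 / (21.8 − 11) = 530.0/10.8 = 49.074 mL/cmH2O.
τ = R × C = 12.001 × 0.04907 L/cmH2O = 0.5889 s.
Fraction remaining at end-expiration = e^(−Te/τ) = e^(−1.32/0.5889) = 0.1063 → 10.63%.

10.6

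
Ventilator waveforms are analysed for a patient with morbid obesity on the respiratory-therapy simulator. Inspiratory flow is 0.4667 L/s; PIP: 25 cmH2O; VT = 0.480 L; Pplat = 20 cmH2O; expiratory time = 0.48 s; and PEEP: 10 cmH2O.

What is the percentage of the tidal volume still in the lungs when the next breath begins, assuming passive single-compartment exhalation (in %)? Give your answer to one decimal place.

39.3

R = (PIP − Pplat)/V̇ = (25 − 20) / 0.4667 = 5.0/0.4667 = 10.714 cmH2O·s/L.
C = Vt/(Pplat − PEEP) = 480.0 / (20 − 10) = 480.0/10.0 = 48.0 mL/cmH2O.
τ = R × C = 10.714 × 0.048 L/cmH2O = 0.5143 s.
Fraction remaining at end-expiration = e^(−Te/τ) = e^(−0.48/0.5143) = 0.3933 → 39.33%.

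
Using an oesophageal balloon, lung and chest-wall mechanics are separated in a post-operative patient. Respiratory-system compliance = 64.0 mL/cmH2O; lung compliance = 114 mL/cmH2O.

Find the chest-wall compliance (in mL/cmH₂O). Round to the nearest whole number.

146

1/Ccw = 1/Crs − 1/CL.
1/Ccw = 1/64.0 − 1/114 = 0.006853.
Ccw = 145.92 mL/cmH2O.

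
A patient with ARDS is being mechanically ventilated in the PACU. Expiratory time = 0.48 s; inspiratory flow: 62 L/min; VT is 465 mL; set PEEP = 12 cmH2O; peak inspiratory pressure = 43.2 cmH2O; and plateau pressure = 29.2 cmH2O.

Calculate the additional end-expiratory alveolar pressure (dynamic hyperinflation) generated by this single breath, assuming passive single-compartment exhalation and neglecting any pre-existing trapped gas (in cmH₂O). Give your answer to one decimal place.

Flow: 62 L/min ÷ 60 = 1.0333 L/s.
R = (PIP − Pplat)/V̇ = (43.2 − 29.2) / 1.0333 = 14.0/1.0333 = 13.549 cmH2O·s/L.
C = Vt/(Pplat − PEEP) = 465.0 / (29.2 − 12) = 465.0/17.2 = 27.035 mL/cmH2O.
τ = R × C = 13.549 × 0.02704 L/cmH2O = 0.3664 s.
Fraction remaining = e^(−Te/τ) = e^(−0.48/0.3664) = 0.2698; trapped volume = 465.0 × 0.2698 = 125.46 mL.
Additional alveolar pressure from trapping ≈ V_trapped / C = 125.46 / 27.035 = 4.641 cmH2O.

4.6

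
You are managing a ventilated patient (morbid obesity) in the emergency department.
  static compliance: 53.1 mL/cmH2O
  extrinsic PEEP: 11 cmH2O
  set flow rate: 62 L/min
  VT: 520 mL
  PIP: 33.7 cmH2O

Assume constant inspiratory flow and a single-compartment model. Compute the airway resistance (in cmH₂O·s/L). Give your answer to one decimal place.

Flow: 62 L/min ÷ 60 = 1.0333 L/s.
Equation of motion (constant flow): PIP = Vt/C + R·V̇ + PEEP.
R·V̇ = PIP − Vt/C − PEEP = 33.7 − 520/53.1 − 11 = 33.7 − 9.793 − 11 = 12.907 cmH2O.
R = 12.907 / 1.0333 = 12.491 cmH2O·s/L.

12.5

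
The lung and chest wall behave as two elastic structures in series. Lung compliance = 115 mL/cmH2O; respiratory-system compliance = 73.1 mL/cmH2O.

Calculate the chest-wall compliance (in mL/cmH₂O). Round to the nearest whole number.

1/Ccw = 1/Crs − 1/CL.
1/Ccw = 1/73.1 − 1/115 = 0.004984.
Ccw = 200.64 mL/cmH2O.

201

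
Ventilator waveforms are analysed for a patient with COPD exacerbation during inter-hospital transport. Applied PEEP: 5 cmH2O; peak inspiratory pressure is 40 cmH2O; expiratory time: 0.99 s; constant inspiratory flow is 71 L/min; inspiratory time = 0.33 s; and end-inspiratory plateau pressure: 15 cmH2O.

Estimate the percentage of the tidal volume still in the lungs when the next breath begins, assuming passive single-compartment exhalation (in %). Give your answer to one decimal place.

30.1

Flow: 71 L/min ÷ 60 = 1.1833 L/s.
Vt = flow × Ti = 1.1833 L/s × 0.33 s × 1000 mL/L = 390.49 mL.
R = (PIP − Pplat)/V̇ = (40 − 15) / 1.1833 = 25.0/1.1833 = 21.127 cmH2O·s/L.
C = Vt/(Pplat − PEEP) = 390.49 / (15 − 5) = 390.49/10.0 = 39.049 mL/cmH2O.
τ = R × C = 21.127 × 0.03905 L/cmH2O = 0.825 s.
Fraction remaining at end-expiration = e^(−Te/τ) = e^(−0.99/0.825) = 0.3012 → 30.12%.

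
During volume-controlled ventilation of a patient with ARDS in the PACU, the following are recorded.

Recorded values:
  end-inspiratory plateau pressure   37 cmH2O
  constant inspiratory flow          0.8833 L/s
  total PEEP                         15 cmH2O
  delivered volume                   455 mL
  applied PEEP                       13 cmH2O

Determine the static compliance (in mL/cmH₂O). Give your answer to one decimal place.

End-expiratory occlusion gives total PEEP = 15 cmH2O (intrinsic PEEP = 15 − 13 = 2). Use total PEEP for the elastic gradient.
Cstat = Vt / (Pplat − PEEPtotal) = 455 / (37 − 15) = 455 / 22.0 = 20.682 mL/cmH2O.

20.7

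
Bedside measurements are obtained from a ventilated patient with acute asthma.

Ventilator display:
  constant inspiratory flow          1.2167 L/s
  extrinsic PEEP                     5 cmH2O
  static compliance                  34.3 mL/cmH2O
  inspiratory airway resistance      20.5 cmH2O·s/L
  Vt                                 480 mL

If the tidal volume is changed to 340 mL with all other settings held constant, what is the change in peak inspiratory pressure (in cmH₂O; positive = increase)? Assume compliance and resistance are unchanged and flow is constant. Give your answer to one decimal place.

PIP = Vt/C + R·V̇ + PEEP (constant-flow equation of motion).
Only the elastic term changes: ΔPIP = ΔVt / C = (340 − 480) / 34.3 = -4.082 cmH2O.

-4.1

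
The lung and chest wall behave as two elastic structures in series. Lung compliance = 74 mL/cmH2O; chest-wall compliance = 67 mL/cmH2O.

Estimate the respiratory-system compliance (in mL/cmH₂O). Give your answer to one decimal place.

Lung and chest wall are elastances in series: 1/Crs = 1/CL + 1/Ccw.
1/Crs = 1/74 + 1/67 = 0.02844.
Crs = 35.162 mL/cmH2O.

35.2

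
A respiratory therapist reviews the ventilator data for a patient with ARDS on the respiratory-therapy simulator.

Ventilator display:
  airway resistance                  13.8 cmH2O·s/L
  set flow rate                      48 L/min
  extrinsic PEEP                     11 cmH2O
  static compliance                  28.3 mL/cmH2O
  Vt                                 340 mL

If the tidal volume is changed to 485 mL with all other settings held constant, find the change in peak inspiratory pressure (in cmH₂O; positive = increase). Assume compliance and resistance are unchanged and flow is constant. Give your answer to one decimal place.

5.1

PIP = Vt/C + R·V̇ + PEEP (constant-flow equation of motion).
Only the elastic term changes: ΔPIP = ΔVt / C = (485 − 340) / 28.3 = 5.124 cmH2O.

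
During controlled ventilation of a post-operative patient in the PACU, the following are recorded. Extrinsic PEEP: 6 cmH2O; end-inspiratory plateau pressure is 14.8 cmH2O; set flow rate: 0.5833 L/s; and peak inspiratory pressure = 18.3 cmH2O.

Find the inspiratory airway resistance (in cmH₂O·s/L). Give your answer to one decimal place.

Raw = (PIP − Pplat) / flow = (18.3 − 14.8) / 0.5833 = 3.5 / 0.5833 = 6.0 cmH2O·s/L.

6.0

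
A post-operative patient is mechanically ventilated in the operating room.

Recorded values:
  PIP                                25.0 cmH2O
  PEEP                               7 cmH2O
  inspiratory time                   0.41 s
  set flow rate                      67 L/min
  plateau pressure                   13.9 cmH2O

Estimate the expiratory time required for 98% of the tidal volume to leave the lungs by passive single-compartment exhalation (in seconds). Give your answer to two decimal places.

2.58

Flow: 67 L/min ÷ 60 = 1.1167 L/s.
Vt = flow × Ti = 1.1167 L/s × 0.41 s × 1000 mL/L = 457.85 mL.
R = (PIP − Pplat)/V̇ = (25.0 − 13.9) / 1.1167 = 11.1/1.1167 = 9.94 cmH2O·s/L.
C = Vt/(Pplat − PEEP) = 457.85 / (13.9 − 7) = 457.85/6.9 = 66.355 mL/cmH2O.
τ = R × C = 9.94 × 0.06636 L/cmH2O = 0.6596 s.
t = −τ·ln(1 − 0.98) = −0.6596·ln(0.02) = 2.58 s.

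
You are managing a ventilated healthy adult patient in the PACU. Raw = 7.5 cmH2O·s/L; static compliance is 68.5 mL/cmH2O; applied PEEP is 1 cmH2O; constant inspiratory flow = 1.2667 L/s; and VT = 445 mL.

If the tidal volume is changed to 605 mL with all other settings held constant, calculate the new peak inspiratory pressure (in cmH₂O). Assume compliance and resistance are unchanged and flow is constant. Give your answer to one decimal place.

PIP = Vt/C + R·V̇ + PEEP (constant-flow equation of motion).
Only the elastic term changes: ΔPIP = ΔVt / C = (605 − 445) / 68.5 = 2.336 cmH2O.
Original PIP = 445/68.5 + 7.5×1.2667 + 1 = 16.997 cmH2O; new PIP = 16.997 + (2.336) = 19.333 cmH2O.

19.3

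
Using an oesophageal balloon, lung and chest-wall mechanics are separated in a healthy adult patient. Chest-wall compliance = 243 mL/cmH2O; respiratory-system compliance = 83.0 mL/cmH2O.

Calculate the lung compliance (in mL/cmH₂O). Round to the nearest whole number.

1/CL = 1/Crs − 1/Ccw.
1/CL = 1/83.0 − 1/243 = 0.007933.
CL = 126.06 mL/cmH2O.

126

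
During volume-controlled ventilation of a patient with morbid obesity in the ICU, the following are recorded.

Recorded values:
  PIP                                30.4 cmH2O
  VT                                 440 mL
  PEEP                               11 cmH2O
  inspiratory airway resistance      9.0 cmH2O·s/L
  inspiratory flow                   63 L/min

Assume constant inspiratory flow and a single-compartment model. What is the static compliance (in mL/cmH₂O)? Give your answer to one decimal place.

Flow: 63 L/min ÷ 60 = 1.05 L/s.
Equation of motion (constant flow): PIP = Vt/C + R·V̇ + PEEP.
Vt/C = PIP − R·V̇ − PEEP = 30.4 − 9.0×1.05 − 11 = 30.4 − 9.45 − 11 = 9.95 cmH2O.
C = Vt / 9.95 = 440 / 9.95 = 44.221 mL/cmH2O.

44.2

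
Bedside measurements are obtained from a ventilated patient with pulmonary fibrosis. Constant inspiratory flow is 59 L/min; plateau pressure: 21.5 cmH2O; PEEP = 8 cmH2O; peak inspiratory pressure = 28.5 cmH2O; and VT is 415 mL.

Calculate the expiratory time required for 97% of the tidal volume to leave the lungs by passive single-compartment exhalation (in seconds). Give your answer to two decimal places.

Flow: 59 L/min ÷ 60 = 0.9833 L/s.
R = (PIP − Pplat)/V̇ = (28.5 − 21.5) / 0.9833 = 7.0/0.9833 = 7.119 cmH2O·s/L.
C = Vt/(Pplat − PEEP) = 415.0 / (21.5 − 8) = 415.0/13.5 = 30.741 mL/cmH2O.
τ = R × C = 7.119 × 0.03074 L/cmH2O = 0.2188 s.
t = −τ·ln(1 − 0.97) = −0.2188·ln(0.03) = 0.7672 s.

0.77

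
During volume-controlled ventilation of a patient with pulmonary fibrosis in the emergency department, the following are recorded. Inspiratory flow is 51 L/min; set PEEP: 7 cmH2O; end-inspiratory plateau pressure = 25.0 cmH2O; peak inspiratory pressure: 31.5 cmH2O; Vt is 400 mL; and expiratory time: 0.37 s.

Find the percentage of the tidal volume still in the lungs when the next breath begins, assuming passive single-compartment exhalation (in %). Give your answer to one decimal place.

Flow: 51 L/min ÷ 60 = 0.85 L/s.
R = (PIP − Pplat)/V̇ = (31.5 − 25.0) / 0.85 = 6.5/0.85 = 7.647 cmH2O·s/L.
C = Vt/(Pplat − PEEP) = 400.0 / (25.0 − 7) = 400.0/18.0 = 22.222 mL/cmH2O.
τ = R × C = 7.647 × 0.02222 L/cmH2O = 0.1699 s.
Fraction remaining at end-expiration = e^(−Te/τ) = e^(−0.37/0.1699) = 0.1133 → 11.33%.

11.3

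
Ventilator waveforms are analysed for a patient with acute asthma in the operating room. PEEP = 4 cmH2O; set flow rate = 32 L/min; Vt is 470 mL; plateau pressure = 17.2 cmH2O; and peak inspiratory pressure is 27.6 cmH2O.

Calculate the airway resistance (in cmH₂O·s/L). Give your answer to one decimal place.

Flow: 32 L/min ÷ 60 = 0.5333 L/s.
Raw = (PIP − Pplat) / flow = (27.6 − 17.2) / 0.5333 = 10.4 / 0.5333 = 19.501 cmH2O·s/L.

19.5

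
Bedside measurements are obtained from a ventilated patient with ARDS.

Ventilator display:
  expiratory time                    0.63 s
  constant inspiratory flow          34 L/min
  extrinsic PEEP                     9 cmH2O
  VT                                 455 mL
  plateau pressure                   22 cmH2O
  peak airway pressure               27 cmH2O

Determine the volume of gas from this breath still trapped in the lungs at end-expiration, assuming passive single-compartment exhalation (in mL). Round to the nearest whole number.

Flow: 34 L/min ÷ 60 = 0.5667 L/s.
R = (PIP − Pplat)/V̇ = (27 − 22) / 0.5667 = 5.0/0.5667 = 8.823 cmH2O·s/L.
C = Vt/(Pplat − PEEP) = 455.0 / (22 − 9) = 455.0/13.0 = 35.0 mL/cmH2O.
τ = R × C = 8.823 × 0.035 L/cmH2O = 0.3088 s.
Fraction remaining = e^(−Te/τ) = e^(−0.63/0.3088) = 0.13.
Trapped volume = 455.0 × 0.13 = 59.15 mL.

59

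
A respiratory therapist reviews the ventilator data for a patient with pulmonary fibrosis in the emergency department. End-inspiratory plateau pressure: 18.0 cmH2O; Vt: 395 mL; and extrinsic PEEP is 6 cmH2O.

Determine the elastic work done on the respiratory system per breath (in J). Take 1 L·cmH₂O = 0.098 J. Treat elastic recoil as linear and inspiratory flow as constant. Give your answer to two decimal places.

Elastic work ≈ ½ × (Pplat − PEEP) × Vt = 0.5 × (18.0 − 6) × 0.395 L = 0.5 × 12.0 × 0.395 = 2.37 L·cmH2O.
× 0.098 J/(L·cmH2O) → 0.2323 J.

0.23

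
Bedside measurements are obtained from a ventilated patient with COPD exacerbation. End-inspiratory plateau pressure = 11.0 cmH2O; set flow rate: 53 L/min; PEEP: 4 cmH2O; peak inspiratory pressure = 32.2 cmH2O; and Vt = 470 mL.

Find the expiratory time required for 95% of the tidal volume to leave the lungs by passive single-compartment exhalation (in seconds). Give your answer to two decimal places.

4.83

Flow: 53 L/min ÷ 60 = 0.8833 L/s.
R = (PIP − Pplat)/V̇ = (32.2 − 11.0) / 0.8833 = 21.2/0.8833 = 24.001 cmH2O·s/L.
C = Vt/(Pplat − PEEP) = 470.0 / (11.0 − 4) = 470.0/7.0 = 67.143 mL/cmH2O.
τ = R × C = 24.001 × 0.06714 L/cmH2O = 1.611 s.
t = −τ·ln(1 − 0.95) = −1.611·ln(0.05) = 4.826 s.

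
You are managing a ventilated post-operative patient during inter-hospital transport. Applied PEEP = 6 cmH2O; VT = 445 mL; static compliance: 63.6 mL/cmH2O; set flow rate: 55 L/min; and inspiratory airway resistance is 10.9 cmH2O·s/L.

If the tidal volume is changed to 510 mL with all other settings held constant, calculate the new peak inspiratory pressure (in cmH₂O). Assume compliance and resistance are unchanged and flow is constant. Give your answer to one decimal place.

Flow: 55 L/min ÷ 60 = 0.9167 L/s.
PIP = Vt/C + R·V̇ + PEEP (constant-flow equation of motion).
Only the elastic term changes: ΔPIP = ΔVt / C = (510 − 445) / 63.6 = 1.022 cmH2O.
Original PIP = 445/63.6 + 10.9×0.9167 + 6 = 22.989 cmH2O; new PIP = 22.989 + (1.022) = 24.011 cmH2O.

24.0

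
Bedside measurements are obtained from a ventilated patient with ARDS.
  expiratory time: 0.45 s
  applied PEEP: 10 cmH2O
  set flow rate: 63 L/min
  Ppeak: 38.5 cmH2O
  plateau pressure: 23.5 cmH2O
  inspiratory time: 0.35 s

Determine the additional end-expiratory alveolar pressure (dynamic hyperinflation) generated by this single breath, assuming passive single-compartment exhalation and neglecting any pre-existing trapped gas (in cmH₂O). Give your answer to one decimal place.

Flow: 63 L/min ÷ 60 = 1.05 L/s.
Vt = flow × Ti = 1.05 L/s × 0.35 s × 1000 mL/L = 367.5 mL.
R = (PIP − Pplat)/V̇ = (38.5 − 23.5) / 1.05 = 15.0/1.05 = 14.286 cmH2O·s/L.
C = Vt/(Pplat − PEEP) = 367.5 / (23.5 − 10) = 367.5/13.5 = 27.222 mL/cmH2O.
τ = R × C = 14.286 × 0.02722 L/cmH2O = 0.3889 s.
Fraction remaining = e^(−Te/τ) = e^(−0.45/0.3889) = 0.3144; trapped volume = 367.5 × 0.3144 = 115.54 mL.
Additional alveolar pressure from trapping ≈ V_trapped / C = 115.54 / 27.222 = 4.244 cmH2O.

4.2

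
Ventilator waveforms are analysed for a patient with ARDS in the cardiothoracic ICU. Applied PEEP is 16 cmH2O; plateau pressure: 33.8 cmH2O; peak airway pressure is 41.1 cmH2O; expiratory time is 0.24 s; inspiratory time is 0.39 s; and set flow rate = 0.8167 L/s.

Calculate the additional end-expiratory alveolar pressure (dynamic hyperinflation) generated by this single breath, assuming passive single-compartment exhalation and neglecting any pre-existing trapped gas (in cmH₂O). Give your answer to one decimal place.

4.0

Vt = flow × Ti = 0.8167 L/s × 0.39 s × 1000 mL/L = 318.51 mL.
R = (PIP − Pplat)/V̇ = (41.1 − 33.8) / 0.8167 = 7.3/0.8167 = 8.938 cmH2O·s/L.
C = Vt/(Pplat − PEEP) = 318.51 / (33.8 − 16) = 318.51/17.8 = 17.894 mL/cmH2O.
τ = R × C = 8.938 × 0.01789 L/cmH2O = 0.1599 s.
Fraction remaining = e^(−Te/τ) = e^(−0.24/0.1599) = 0.2229; trapped volume = 318.51 × 0.2229 = 70.996 mL.
Additional alveolar pressure from trapping ≈ V_trapped / C = 70.996 / 17.894 = 3.968 cmH2O.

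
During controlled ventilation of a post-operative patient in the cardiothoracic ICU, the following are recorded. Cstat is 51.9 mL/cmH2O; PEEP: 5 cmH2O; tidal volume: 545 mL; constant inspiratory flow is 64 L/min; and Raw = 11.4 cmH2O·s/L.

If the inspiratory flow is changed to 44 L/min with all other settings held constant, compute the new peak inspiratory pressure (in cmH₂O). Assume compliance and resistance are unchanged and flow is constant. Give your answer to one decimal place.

Flow: 64 L/min ÷ 60 = 1.0667 L/s.
New flow: 44 L/min ÷ 60 = 0.7333 L/s.
PIP = Vt/C + R·V̇ + PEEP (constant-flow equation of motion).
Only the resistive term changes: ΔPIP = R × ΔV̇ = 11.4 × (0.7333 − 1.0667) = 11.4 × -0.3334 = -3.801 cmH2O.
Original PIP = 545/51.9 + 11.4×1.0667 + 5 = 27.661 cmH2O; new PIP = 27.661 + (-3.801) = 23.86 cmH2O.

23.9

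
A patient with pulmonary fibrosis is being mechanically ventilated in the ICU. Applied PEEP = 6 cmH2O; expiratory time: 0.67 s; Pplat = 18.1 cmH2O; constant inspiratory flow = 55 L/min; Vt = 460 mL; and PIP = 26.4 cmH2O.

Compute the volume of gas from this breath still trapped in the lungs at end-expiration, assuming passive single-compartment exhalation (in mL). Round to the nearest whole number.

Flow: 55 L/min ÷ 60 = 0.9167 L/s.
R = (PIP − Pplat)/V̇ = (26.4 − 18.1) / 0.9167 = 8.3/0.9167 = 9.054 cmH2O·s/L.
C = Vt/(Pplat − PEEP) = 460.0 / (18.1 − 6) = 460.0/12.1 = 38.017 mL/cmH2O.
τ = R × C = 9.054 × 0.03802 L/cmH2O = 0.3442 s.
Fraction remaining = e^(−Te/τ) = e^(−0.67/0.3442) = 0.1428.
Trapped volume = 460.0 × 0.1428 = 65.688 mL.

66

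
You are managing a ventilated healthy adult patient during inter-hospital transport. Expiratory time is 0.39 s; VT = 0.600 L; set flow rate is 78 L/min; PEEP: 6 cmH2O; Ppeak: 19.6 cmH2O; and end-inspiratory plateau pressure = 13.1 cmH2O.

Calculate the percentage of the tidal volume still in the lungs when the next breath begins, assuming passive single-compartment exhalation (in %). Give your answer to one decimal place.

39.7

Flow: 78 L/min ÷ 60 = 1.3 L/s.
R = (PIP − Pplat)/V̇ = (19.6 − 13.1) / 1.3 = 6.5/1.3 = 5.0 cmH2O·s/L.
C = Vt/(Pplat − PEEP) = 600.0 / (13.1 − 6) = 600.0/7.1 = 84.507 mL/cmH2O.
τ = R × C = 5.0 × 0.08451 L/cmH2O = 0.4226 s.
Fraction remaining at end-expiration = e^(−Te/τ) = e^(−0.39/0.4226) = 0.3974 → 39.74%.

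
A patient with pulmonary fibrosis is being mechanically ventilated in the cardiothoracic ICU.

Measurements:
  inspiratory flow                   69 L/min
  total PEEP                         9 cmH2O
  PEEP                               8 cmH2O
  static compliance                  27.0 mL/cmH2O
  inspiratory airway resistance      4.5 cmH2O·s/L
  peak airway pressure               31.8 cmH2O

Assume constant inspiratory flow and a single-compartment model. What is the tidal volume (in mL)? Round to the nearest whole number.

Flow: 69 L/min ÷ 60 = 1.15 L/s.
Total PEEP = 9 cmH2O (set 8 + intrinsic 1); this is the baseline alveolar pressure.
Equation of motion (constant flow): PIP = Vt/C + R·V̇ + PEEP.
Vt/C = PIP − R·V̇ − PEEP = 31.8 − 5.175 − 9 = 17.625 cmH2O.
Vt = C × 17.625 = 27.0 × 17.625 = 475.88 mL.

476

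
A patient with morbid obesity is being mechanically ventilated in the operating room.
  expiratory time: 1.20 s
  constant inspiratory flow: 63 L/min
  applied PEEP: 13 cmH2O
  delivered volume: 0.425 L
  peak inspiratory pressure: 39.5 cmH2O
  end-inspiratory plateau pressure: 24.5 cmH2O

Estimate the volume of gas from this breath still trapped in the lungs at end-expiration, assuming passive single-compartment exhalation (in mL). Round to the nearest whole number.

Flow: 63 L/min ÷ 60 = 1.05 L/s.
R = (PIP − Pplat)/V̇ = (39.5 − 24.5) / 1.05 = 15.0/1.05 = 14.286 cmH2O·s/L.
C = Vt/(Pplat − PEEP) = 425.0 / (24.5 − 13) = 425.0/11.5 = 36.957 mL/cmH2O.
τ = R × C = 14.286 × 0.03696 L/cmH2O = 0.528 s.
Fraction remaining = e^(−Te/τ) = e^(−1.20/0.528) = 0.103.
Trapped volume = 425.0 × 0.103 = 43.775 mL.

44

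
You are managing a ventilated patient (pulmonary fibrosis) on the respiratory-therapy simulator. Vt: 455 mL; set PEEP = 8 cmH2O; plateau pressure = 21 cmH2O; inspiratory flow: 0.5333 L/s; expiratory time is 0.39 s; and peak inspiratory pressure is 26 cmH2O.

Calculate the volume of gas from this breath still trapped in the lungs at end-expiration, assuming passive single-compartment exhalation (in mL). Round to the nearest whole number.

R = (PIP − Pplat)/V̇ = (26 − 21) / 0.5333 = 5.0/0.5333 = 9.376 cmH2O·s/L.
C = Vt/(Pplat − PEEP) = 455.0 / (21 − 8) = 455.0/13.0 = 35.0 mL/cmH2O.
τ = R × C = 9.376 × 0.035 L/cmH2O = 0.3282 s.
Fraction remaining = e^(−Te/τ) = e^(−0.39/0.3282) = 0.3047.
Trapped volume = 455.0 × 0.3047 = 138.64 mL.

139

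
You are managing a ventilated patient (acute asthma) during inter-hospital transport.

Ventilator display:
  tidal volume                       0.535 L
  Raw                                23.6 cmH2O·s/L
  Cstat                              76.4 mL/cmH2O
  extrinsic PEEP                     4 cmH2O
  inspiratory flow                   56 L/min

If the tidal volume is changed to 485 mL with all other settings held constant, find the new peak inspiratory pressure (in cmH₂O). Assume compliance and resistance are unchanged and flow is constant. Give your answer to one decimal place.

Flow: 56 L/min ÷ 60 = 0.9333 L/s.
PIP = Vt/C + R·V̇ + PEEP (constant-flow equation of motion).
Only the elastic term changes: ΔPIP = ΔVt / C = (485 − 535) / 76.4 = -0.6545 cmH2O.
Original PIP = 535/76.4 + 23.6×0.9333 + 4 = 33.028 cmH2O; new PIP = 33.028 + (-0.6545) = 32.374 cmH2O.

32.4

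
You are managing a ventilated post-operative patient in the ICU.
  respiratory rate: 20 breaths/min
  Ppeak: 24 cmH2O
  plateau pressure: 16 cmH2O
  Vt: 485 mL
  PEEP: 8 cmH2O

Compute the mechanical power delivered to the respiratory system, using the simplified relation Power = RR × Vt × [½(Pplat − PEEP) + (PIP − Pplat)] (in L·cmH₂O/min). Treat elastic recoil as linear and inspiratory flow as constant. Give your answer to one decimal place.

116.4

Per-breath work = Vt × [½(Pplat−PEEP) + (PIP−Pplat)] = 0.485 × [0.5×8.0 + 8.0] = 0.485 × 12.0 = 5.82 L·cmH2O.
Power = 20 × 5.82 = 116.4 L·cmH2O/min.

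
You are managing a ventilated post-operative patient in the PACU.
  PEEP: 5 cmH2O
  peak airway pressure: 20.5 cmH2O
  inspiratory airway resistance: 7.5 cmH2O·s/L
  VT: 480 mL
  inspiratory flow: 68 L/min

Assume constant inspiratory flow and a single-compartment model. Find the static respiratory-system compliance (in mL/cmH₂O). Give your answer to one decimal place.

68.6

Flow: 68 L/min ÷ 60 = 1.1333 L/s.
Equation of motion (constant flow): PIP = Vt/C + R·V̇ + PEEP.
Vt/C = PIP − R·V̇ − PEEP = 20.5 − 7.5×1.1333 − 5 = 20.5 − 8.5 − 5 = 7.0 cmH2O.
C = Vt / 7.0 = 480 / 7.0 = 68.571 mL/cmH2O.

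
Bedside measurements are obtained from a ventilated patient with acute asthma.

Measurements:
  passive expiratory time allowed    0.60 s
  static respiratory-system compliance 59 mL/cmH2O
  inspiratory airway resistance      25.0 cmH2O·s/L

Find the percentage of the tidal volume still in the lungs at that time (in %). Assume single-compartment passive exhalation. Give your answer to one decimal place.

τ = R × C = 25.0 × 59 mL/cmH2O = 25.0 × 0.059 L/cmH2O = 1.475 s.
Passive exhalation: V(t)/V₀ = e^(−t/τ) = e^(−0.60/1.475) = 0.6658.
Fraction remaining = 0.6658 → 66.58%.

66.6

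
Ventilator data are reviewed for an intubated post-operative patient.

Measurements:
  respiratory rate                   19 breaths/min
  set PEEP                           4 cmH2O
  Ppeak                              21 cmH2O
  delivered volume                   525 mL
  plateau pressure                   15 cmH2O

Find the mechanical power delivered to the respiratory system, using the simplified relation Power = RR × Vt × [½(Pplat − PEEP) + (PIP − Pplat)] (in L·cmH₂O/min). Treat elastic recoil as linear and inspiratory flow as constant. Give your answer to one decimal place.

Per-breath work = Vt × [½(Pplat−PEEP) + (PIP−Pplat)] = 0.525 × [0.5×11.0 + 6.0] = 0.525 × 11.5 = 6.038 L·cmH2O.
Power = 19 × 6.038 = 114.72 L·cmH2O/min.

114.7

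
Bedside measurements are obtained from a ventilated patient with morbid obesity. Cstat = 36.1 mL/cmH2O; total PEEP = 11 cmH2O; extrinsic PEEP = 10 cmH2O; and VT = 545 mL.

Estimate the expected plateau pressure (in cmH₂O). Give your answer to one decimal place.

End-expiratory occlusion gives total PEEP = 11 cmH2O (intrinsic PEEP = 11 − 10 = 1). Use total PEEP for the elastic gradient.
Pplat = PEEPtotal + Vt / Cstat = 11 + 545 / 36.1 = 11 + 15.097 = 26.097 cmH2O.

26.1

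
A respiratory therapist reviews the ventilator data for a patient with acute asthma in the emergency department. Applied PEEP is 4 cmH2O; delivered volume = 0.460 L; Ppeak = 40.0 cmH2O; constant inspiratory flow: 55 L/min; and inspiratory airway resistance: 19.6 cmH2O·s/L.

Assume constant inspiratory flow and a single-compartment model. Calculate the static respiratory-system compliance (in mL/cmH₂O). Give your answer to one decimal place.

25.5

Flow: 55 L/min ÷ 60 = 0.9167 L/s.
Equation of motion (constant flow): PIP = Vt/C + R·V̇ + PEEP.
Vt/C = PIP − R·V̇ − PEEP = 40.0 − 19.6×0.9167 − 4 = 40.0 − 17.967 − 4 = 18.033 cmH2O.
C = Vt / 18.033 = 460 / 18.033 = 25.509 mL/cmH2O.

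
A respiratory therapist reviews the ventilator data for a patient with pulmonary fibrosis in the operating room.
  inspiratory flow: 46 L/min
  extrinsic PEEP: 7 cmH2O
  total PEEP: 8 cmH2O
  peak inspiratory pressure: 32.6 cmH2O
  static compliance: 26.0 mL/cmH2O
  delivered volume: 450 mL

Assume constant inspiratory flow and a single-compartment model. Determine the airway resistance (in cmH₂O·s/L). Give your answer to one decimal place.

Flow: 46 L/min ÷ 60 = 0.7667 L/s.
Total PEEP = 8 cmH2O (set 7 + intrinsic 1); this is the baseline alveolar pressure.
Equation of motion (constant flow): PIP = Vt/C + R·V̇ + PEEP.
R·V̇ = PIP − Vt/C − PEEP = 32.6 − 450/26.0 − 8 = 32.6 − 17.308 − 8 = 7.292 cmH2O.
R = 7.292 / 0.7667 = 9.511 cmH2O·s/L.

9.5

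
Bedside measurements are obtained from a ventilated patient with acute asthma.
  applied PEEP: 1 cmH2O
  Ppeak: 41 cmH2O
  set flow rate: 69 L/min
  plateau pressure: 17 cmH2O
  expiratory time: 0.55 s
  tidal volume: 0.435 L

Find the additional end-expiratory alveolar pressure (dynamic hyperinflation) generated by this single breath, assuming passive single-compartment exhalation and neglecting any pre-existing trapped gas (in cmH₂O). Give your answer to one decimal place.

Flow: 69 L/min ÷ 60 = 1.15 L/s.
R = (PIP − Pplat)/V̇ = (41 − 17) / 1.15 = 24.0/1.15 = 20.87 cmH2O·s/L.
C = Vt/(Pplat − PEEP) = 435.0 / (17 − 1) = 435.0/16.0 = 27.188 mL/cmH2O.
τ = R × C = 20.87 × 0.02719 L/cmH2O = 0.5675 s.
Fraction remaining = e^(−Te/τ) = e^(−0.55/0.5675) = 0.3794; trapped volume = 435.0 × 0.3794 = 165.04 mL.
Additional alveolar pressure from trapping ≈ V_trapped / C = 165.04 / 27.188 = 6.07 cmH2O.

6.1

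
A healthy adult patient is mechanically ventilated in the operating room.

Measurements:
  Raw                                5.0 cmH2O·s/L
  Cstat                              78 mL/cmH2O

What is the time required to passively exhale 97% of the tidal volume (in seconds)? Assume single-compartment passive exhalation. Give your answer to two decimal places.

1.37

τ = R × C = 5.0 × 78 mL/cmH2O = 5.0 × 0.078 L/cmH2O = 0.39 s.
Exhaled fraction f = 1 − e^(−t/τ) → t = −τ·ln(1 − f) = −0.39·ln(0.03) = 1.368 s.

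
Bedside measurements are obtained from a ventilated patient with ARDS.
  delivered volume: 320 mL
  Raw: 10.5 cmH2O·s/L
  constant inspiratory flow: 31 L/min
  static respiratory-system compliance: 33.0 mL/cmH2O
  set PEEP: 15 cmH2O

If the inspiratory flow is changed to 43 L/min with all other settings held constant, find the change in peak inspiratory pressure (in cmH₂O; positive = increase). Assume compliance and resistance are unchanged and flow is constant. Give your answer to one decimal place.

2.1

Flow: 31 L/min ÷ 60 = 0.5167 L/s.
New flow: 43 L/min ÷ 60 = 0.7167 L/s.
PIP = Vt/C + R·V̇ + PEEP (constant-flow equation of motion).
Only the resistive term changes: ΔPIP = R × ΔV̇ = 10.5 × (0.7167 − 0.5167) = 10.5 × 0.2 = 2.1 cmH2O.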